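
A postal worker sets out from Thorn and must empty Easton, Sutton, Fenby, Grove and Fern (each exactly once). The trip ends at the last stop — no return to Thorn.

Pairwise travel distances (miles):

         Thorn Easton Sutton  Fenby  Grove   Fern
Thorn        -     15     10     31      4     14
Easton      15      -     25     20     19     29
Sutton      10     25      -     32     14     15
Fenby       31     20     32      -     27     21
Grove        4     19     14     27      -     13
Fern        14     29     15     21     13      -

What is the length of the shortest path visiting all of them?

Minimum one-way distance = 74 miles.

There are 5! = 120 possible orderings.
Thorn - Easton - Sutton - Fenby - Grove - Fern: 15+25+32+27+13 = 112
Thorn - Easton - Sutton - Fenby - Fern - Grove: 15+25+32+21+13 = 106
Thorn - Easton - Sutton - Grove - Fenby - Fern: 15+25+14+27+21 = 102
Thorn - Easton - Sutton - Grove - Fern - Fenby: 15+25+14+13+21 = 88
Thorn - Easton - Sutton - Fern - Fenby - Grove: 15+25+15+21+27 = 103
Thorn - Easton - Sutton - Fern - Grove - Fenby: 15+25+15+13+27 = 95
Thorn - Easton - Fenby - Sutton - Grove - Fern: 15+20+32+14+13 = 94
Thorn - Easton - Fenby - Sutton - Fern - Grove: 15+20+32+15+13 = 95
Thorn - Easton - Fenby - Grove - Sutton - Fern: 15+20+27+14+15 = 91
Thorn - Easton - Fenby - Grove - Fern - Sutton: 15+20+27+13+15 = 90
Thorn - Easton - Fenby - Fern - Sutton - Grove: 15+20+21+15+14 = 85
Thorn - Easton - Fenby - Fern - Grove - Sutton: 15+20+21+13+14 = 83
Thorn - Easton - Grove - Sutton - Fenby - Fern: 15+19+14+32+21 = 101
Thorn - Easton - Grove - Sutton - Fern - Fenby: 15+19+14+15+21 = 84
… (106 more)
Thorn - Grove - Sutton - Fern - Fenby - Easton: 4+14+15+21+20 = 74  ← best
The minimum is 74.
One shortest path: Thorn → Grove → Sutton → Fern → Fenby → Easton.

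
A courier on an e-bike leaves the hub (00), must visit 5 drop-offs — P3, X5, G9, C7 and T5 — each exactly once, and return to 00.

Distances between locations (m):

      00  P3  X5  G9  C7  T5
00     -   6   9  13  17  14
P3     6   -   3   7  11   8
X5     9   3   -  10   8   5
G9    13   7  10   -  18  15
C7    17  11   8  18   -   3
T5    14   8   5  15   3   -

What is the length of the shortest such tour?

With 5 stops there are 5!/2 = 60 distinct round trips (a route and its reverse cost the same).
00 → P3 → X5 → G9 → C7 → T5 → 00: 6+3+10+18+3+14 = 54
00 → P3 → X5 → G9 → T5 → C7 → 00: 6+3+10+15+3+17 = 54
00 → P3 → X5 → C7 → G9 → T5 → 00: 6+3+8+18+15+14 = 64
00 → P3 → X5 → C7 → T5 → G9 → 00: 6+3+8+3+15+13 = 48
00 → P3 → X5 → T5 → G9 → C7 → 00: 6+3+5+15+18+17 = 64
00 → P3 → X5 → T5 → C7 → G9 → 00: 6+3+5+3+18+13 = 48
00 → P3 → G9 → X5 → C7 → T5 → 00: 6+7+10+8+3+14 = 48
00 → P3 → G9 → X5 → T5 → C7 → 00: 6+7+10+5+3+17 = 48
00 → P3 → G9 → C7 → X5 → T5 → 00: 6+7+18+8+5+14 = 58
00 → P3 → G9 → C7 → T5 → X5 → 00: 6+7+18+3+5+9 = 48
00 → P3 → G9 → T5 → X5 → C7 → 00: 6+7+15+5+8+17 = 58
00 → P3 → G9 → T5 → C7 → X5 → 00: 6+7+15+3+8+9 = 48
00 → P3 → C7 → X5 → G9 → T5 → 00: 6+11+8+10+15+14 = 64
00 → P3 → C7 → X5 → T5 → G9 → 00: 6+11+8+5+15+13 = 58
… (46 more)
The minimum is 48.
One optimal route: 00 → P3 → X5 → C7 → T5 → G9 → 00 (or its reverse).

Minimum total distance: 48 m.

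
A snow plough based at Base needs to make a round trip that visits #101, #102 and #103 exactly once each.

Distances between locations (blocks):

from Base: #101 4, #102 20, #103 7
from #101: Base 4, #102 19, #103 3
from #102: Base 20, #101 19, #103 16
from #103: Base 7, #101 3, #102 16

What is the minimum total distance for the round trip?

Base-#101-#102-#103-Base: 4+19+16+7 = 46
Base-#101-#103-#102-Base: 4+3+16+20 = 43
Base-#102-#101-#103-Base: 20+19+3+7 = 49
The minimum is 43.
One optimal route: Base → #101 → #103 → #102 → Base (or its reverse).

Minimum total distance: 43 blocks.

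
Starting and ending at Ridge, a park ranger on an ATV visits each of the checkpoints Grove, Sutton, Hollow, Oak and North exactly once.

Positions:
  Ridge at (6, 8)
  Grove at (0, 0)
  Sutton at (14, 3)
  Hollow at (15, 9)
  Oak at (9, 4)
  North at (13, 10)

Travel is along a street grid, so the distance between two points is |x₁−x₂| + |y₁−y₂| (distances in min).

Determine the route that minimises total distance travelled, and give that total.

Shortest round trip = 52 min.

Ridge-Grove-Sutton-Hollow-Oak-North-Ridge: 14+17+7+11+10+9 = 68
Ridge-Grove-Sutton-Hollow-North-Oak-Ridge: 14+17+7+3+10+7 = 58
Ridge-Grove-Sutton-Oak-Hollow-North-Ridge: 14+17+6+11+3+9 = 60
Ridge-Grove-Sutton-Oak-North-Hollow-Ridge: 14+17+6+10+3+10 = 60
Ridge-Grove-Sutton-North-Hollow-Oak-Ridge: 14+17+8+3+11+7 = 60
Ridge-Grove-Sutton-North-Oak-Hollow-Ridge: 14+17+8+10+11+10 = 70
Ridge-Grove-Hollow-Sutton-Oak-North-Ridge: 14+24+7+6+10+9 = 70
Ridge-Grove-Hollow-Sutton-North-Oak-Ridge: 14+24+7+8+10+7 = 70
Ridge-Grove-Hollow-Oak-Sutton-North-Ridge: 14+24+11+6+8+9 = 72
Ridge-Grove-Hollow-Oak-North-Sutton-Ridge: 14+24+11+10+8+13 = 80
Ridge-Grove-Hollow-North-Sutton-Oak-Ridge: 14+24+3+8+6+7 = 62
Ridge-Grove-Hollow-North-Oak-Sutton-Ridge: 14+24+3+10+6+13 = 70
Ridge-Grove-Oak-Sutton-Hollow-North-Ridge: 14+13+6+7+3+9 = 52
Ridge-Grove-Oak-Sutton-North-Hollow-Ridge: 14+13+6+8+3+10 = 54
… (46 more)
The minimum is 52.
One optimal route: Ridge → Grove → Oak → Sutton → Hollow → North → Ridge (or its reverse).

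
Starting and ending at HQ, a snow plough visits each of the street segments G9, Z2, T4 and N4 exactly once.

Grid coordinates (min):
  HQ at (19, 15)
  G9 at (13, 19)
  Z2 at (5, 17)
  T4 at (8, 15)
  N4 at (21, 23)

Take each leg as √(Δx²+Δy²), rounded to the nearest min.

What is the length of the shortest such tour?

There are 12 distinct closed tours to check (reversals are equivalent).
HQ - G9 - Z2 - T4 - N4 - HQ: 7+8+4+15+8 = 42
HQ - G9 - Z2 - N4 - T4 - HQ: 7+8+17+15+11 = 58
HQ - G9 - T4 - Z2 - N4 - HQ: 7+6+4+17+8 = 42
HQ - G9 - T4 - N4 - Z2 - HQ: 7+6+15+17+14 = 59
HQ - G9 - N4 - Z2 - T4 - HQ: 7+9+17+4+11 = 48
HQ - G9 - N4 - T4 - Z2 - HQ: 7+9+15+4+14 = 49
HQ - Z2 - G9 - T4 - N4 - HQ: 14+8+6+15+8 = 51
HQ - Z2 - G9 - N4 - T4 - HQ: 14+8+9+15+11 = 57
HQ - Z2 - T4 - G9 - N4 - HQ: 14+4+6+9+8 = 41
HQ - Z2 - N4 - G9 - T4 - HQ: 14+17+9+6+11 = 57
HQ - T4 - G9 - Z2 - N4 - HQ: 11+6+8+17+8 = 50
HQ - T4 - Z2 - G9 - N4 - HQ: 11+4+8+9+8 = 40
The minimum is 40.
One optimal route: HQ → T4 → Z2 → G9 → N4 → HQ (or its reverse).

Minimum total distance: 40 min.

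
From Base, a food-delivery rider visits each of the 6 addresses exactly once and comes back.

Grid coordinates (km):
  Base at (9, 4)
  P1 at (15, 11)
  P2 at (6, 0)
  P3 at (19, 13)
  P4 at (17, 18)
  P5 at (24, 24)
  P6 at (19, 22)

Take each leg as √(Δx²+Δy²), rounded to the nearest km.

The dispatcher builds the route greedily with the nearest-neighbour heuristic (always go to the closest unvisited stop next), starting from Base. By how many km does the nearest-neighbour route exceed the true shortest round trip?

Base: P2=5, P1=9, P3=13, P4=16, P6=21, P5=25 ⇒ P2
P2: P1=14, P3=18, P4=21, P6=26, P5=30 ⇒ P1
P1: P3=4, P4=7, P6=12, P5=16 ⇒ P3
P3: P4=5, P6=9, P5=12 ⇒ P4
P4: P6=4, P5=9 ⇒ P6
P6: P5=5 ⇒ P5
NN route Base → P2 → P1 → P3 → P4 → P6 → P5 → Base costs 62.
Optimal: Base → P1 → P3 → P5 → P6 → P4 → P2 → Base costs 60 (by enumerating all 360 distinct tours).
Excess = 62 − 60 = 2.

Excess over optimum: 2 km.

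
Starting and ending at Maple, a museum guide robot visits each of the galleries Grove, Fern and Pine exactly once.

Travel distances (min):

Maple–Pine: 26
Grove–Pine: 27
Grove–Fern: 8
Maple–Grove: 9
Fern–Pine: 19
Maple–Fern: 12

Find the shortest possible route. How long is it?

With 3 stops there are 3!/2 = 3 distinct round trips (a route and its reverse cost the same).
Maple → Grove → Fern → Pine → Maple: 9+8+19+26 = 62
Maple → Grove → Pine → Fern → Maple: 9+27+19+12 = 67
Maple → Fern → Grove → Pine → Maple: 12+8+27+26 = 73
The minimum is 62.
One optimal route: Maple → Grove → Fern → Pine → Maple (or its reverse).

Minimum total distance: 62 min.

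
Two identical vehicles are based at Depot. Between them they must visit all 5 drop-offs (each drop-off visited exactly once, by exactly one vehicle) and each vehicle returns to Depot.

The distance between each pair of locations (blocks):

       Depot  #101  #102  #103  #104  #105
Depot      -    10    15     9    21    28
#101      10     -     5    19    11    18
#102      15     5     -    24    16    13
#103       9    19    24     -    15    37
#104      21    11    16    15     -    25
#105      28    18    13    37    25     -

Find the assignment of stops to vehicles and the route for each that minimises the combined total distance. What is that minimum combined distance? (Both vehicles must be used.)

Try each way of splitting the stops between the two vehicles (each non-empty) and, for each split, find the best tour for each vehicle:
  {#101} + {#102, #103, #104, #105}: 20 + 77 = 97
  {#102} + {#101, #103, #104, #105}: 30 + 77 = 107
  {#101, #102} + {#103, #104, #105}: 30 + 77 = 107
  {#103} + {#101, #102, #104, #105}: 18 + 74 = 92
  {#101, #103} + {#102, #104, #105}: 38 + 74 = 112
  {#102, #103} + {#101, #104, #105}: 48 + 74 = 122
  … (15 splits in total)
Best: vehicle 1 Depot → #103 → Depot = 18; vehicle 2 Depot → #101 → #102 → #105 → #104 → Depot = 74; combined 92.

92 blocks — the smallest possible combined total.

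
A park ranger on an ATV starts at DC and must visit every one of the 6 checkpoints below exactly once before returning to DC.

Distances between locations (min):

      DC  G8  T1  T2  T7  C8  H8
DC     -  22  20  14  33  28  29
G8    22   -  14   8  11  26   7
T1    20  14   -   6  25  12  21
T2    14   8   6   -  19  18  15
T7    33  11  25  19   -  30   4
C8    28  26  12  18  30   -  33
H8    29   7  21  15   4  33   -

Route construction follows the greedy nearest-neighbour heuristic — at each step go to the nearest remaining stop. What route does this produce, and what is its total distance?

DC → [T2:14 / T1:20 / G8:22 / C8:28 / H8:29 / T7:33] → T2 (14)
T2 → [T1:6 / G8:8 / H8:15 / C8:18 / T7:19] → T1 (6)
T1 → [C8:12 / G8:14 / H8:21 / T7:25] → C8 (12)
C8 → [G8:26 / T7:30 / H8:33] → G8 (26)
G8 → [H8:7 / T7:11] → H8 (7)
H8 → [T7:4] → T7 (4)
Return T7→DC: 33.
Total = 14 + 6 + 12 + 26 + 7 + 4 + 33 = 102.

Total distance 102 min via the nearest-neighbour route DC → T2 → T1 → C8 → G8 → H8 → T7 → DC.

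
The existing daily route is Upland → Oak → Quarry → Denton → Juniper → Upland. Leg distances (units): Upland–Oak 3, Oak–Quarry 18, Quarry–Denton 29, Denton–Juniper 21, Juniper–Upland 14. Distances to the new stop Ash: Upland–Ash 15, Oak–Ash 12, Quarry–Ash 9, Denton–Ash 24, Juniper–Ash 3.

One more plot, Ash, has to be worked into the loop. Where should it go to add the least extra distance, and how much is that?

Minimum extra distance: 3, inserting Ash between Oak and Quarry.

Insertion cost between consecutive stops i–j is d(i,Ash) + d(Ash,j) − d(i,j):
  between Upland and Oak: 15 + 12 − 3 = 24
  between Oak and Quarry: 12 + 9 − 18 = 3
  between Quarry and Denton: 9 + 24 − 29 = 4
  between Denton and Juniper: 24 + 3 − 21 = 6
  between Juniper and Upland: 3 + 15 − 14 = 4
Cheapest insertion is between Oak and Quarry, adding 3.
New total = 85 + 3 = 88.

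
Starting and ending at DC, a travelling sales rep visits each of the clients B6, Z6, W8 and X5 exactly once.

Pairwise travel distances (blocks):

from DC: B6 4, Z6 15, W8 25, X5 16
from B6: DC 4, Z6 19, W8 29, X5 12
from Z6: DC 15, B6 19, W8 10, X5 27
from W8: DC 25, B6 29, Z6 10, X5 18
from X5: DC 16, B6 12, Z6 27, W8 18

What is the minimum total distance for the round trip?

Minimum total distance: 59 blocks.

There are 12 distinct closed tours to check (reversals are equivalent).
DC → B6 → Z6 → W8 → X5 → DC: 4+19+10+18+16 = 67
DC → B6 → Z6 → X5 → W8 → DC: 4+19+27+18+25 = 93
DC → B6 → W8 → Z6 → X5 → DC: 4+29+10+27+16 = 86
DC → B6 → W8 → X5 → Z6 → DC: 4+29+18+27+15 = 93
DC → B6 → X5 → Z6 → W8 → DC: 4+12+27+10+25 = 78
DC → B6 → X5 → W8 → Z6 → DC: 4+12+18+10+15 = 59
DC → Z6 → B6 → W8 → X5 → DC: 15+19+29+18+16 = 97
DC → Z6 → B6 → X5 → W8 → DC: 15+19+12+18+25 = 89
DC → Z6 → W8 → B6 → X5 → DC: 15+10+29+12+16 = 82
DC → Z6 → X5 → B6 → W8 → DC: 15+27+12+29+25 = 108
DC → W8 → B6 → Z6 → X5 → DC: 25+29+19+27+16 = 116
DC → W8 → Z6 → B6 → X5 → DC: 25+10+19+12+16 = 82
The minimum is 59.
One optimal route: DC → B6 → X5 → W8 → Z6 → DC (or its reverse).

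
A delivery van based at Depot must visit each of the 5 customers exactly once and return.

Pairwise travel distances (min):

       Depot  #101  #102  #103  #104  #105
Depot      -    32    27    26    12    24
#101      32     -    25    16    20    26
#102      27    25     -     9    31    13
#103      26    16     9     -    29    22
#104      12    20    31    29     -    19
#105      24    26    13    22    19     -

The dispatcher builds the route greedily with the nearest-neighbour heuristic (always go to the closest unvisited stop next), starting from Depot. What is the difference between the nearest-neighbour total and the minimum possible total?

From Depot: #104=12, #105=24, #103=26, #102=27, #101=32 → choose #104 (12).
From #104: #105=19, #101=20, #103=29, #102=31 → choose #105 (19).
From #105: #102=13, #103=22, #101=26 → choose #102 (13).
From #102: #103=9, #101=25 → choose #103 (9).
From #103: #101=16 → choose #101 (16).
NN route Depot → #104 → #105 → #102 → #103 → #101 → Depot costs 101.
Optimal: Depot → #104 → #101 → #103 → #102 → #105 → Depot costs 94 (by enumerating all 60 distinct tours).
Excess = 101 − 94 = 7.

7 min longer than the optimal tour.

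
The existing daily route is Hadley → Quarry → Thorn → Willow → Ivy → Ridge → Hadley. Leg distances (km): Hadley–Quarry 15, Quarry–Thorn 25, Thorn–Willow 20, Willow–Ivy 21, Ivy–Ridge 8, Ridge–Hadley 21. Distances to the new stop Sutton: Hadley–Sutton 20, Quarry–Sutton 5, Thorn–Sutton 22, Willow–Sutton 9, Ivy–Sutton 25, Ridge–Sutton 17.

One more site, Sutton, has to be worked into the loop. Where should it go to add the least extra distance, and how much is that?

Insertion cost between consecutive stops i–j is d(i,Sutton) + d(Sutton,j) − d(i,j):
  between Hadley and Quarry: 20 + 5 − 15 = 10
  between Quarry and Thorn: 5 + 22 − 25 = 2
  between Thorn and Willow: 22 + 9 − 20 = 11
  between Willow and Ivy: 9 + 25 − 21 = 13
  between Ivy and Ridge: 25 + 17 − 8 = 34
  between Ridge and Hadley: 17 + 20 − 21 = 16
Cheapest insertion is between Quarry and Thorn, adding 2.
New total = 110 + 2 = 112.

Adding 2 km by placing Sutton on the Quarry–Thorn leg.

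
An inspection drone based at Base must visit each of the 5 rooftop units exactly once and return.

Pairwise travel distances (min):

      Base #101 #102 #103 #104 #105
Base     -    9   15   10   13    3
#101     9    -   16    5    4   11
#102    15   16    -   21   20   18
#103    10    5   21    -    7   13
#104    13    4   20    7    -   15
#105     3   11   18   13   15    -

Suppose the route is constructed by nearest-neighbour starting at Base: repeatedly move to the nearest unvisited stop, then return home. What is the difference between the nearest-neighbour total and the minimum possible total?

The nearest-neighbour route is 3 min longer than optimal.

Base: #105=3, #101=9, #103=10, #104=13, #102=15 ⇒ #105
#105: #101=11, #103=13, #104=15, #102=18 ⇒ #101
#101: #104=4, #103=5, #102=16 ⇒ #104
#104: #103=7, #102=20 ⇒ #103
#103: #102=21 ⇒ #102
NN route Base → #105 → #101 → #104 → #103 → #102 → Base costs 61.
Optimal: Base → #102 → #101 → #104 → #103 → #105 → Base costs 58 (by enumerating all 60 distinct tours).
Excess = 61 − 58 = 3.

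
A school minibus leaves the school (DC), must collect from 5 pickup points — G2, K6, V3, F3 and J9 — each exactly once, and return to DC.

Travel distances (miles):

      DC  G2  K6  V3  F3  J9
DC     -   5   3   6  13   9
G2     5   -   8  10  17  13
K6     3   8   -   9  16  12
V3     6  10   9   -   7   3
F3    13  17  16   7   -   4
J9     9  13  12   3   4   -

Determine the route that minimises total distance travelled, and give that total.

There are 60 distinct closed tours to check (reversals are equivalent).
DC - G2 - K6 - V3 - F3 - J9 - DC: 5+8+9+7+4+9 = 42
DC - G2 - K6 - V3 - J9 - F3 - DC: 5+8+9+3+4+13 = 42
DC - G2 - K6 - F3 - V3 - J9 - DC: 5+8+16+7+3+9 = 48
DC - G2 - K6 - F3 - J9 - V3 - DC: 5+8+16+4+3+6 = 42
DC - G2 - K6 - J9 - V3 - F3 - DC: 5+8+12+3+7+13 = 48
DC - G2 - K6 - J9 - F3 - V3 - DC: 5+8+12+4+7+6 = 42
DC - G2 - V3 - K6 - F3 - J9 - DC: 5+10+9+16+4+9 = 53
DC - G2 - V3 - K6 - J9 - F3 - DC: 5+10+9+12+4+13 = 53
DC - G2 - V3 - F3 - K6 - J9 - DC: 5+10+7+16+12+9 = 59
DC - G2 - V3 - F3 - J9 - K6 - DC: 5+10+7+4+12+3 = 41
DC - G2 - V3 - J9 - K6 - F3 - DC: 5+10+3+12+16+13 = 59
DC - G2 - V3 - J9 - F3 - K6 - DC: 5+10+3+4+16+3 = 41
DC - G2 - F3 - K6 - V3 - J9 - DC: 5+17+16+9+3+9 = 59
DC - G2 - F3 - K6 - J9 - V3 - DC: 5+17+16+12+3+6 = 59
… (46 more)
The minimum is 41.
One optimal route: DC → G2 → V3 → F3 → J9 → K6 → DC (or its reverse).

Shortest round trip = 41 miles.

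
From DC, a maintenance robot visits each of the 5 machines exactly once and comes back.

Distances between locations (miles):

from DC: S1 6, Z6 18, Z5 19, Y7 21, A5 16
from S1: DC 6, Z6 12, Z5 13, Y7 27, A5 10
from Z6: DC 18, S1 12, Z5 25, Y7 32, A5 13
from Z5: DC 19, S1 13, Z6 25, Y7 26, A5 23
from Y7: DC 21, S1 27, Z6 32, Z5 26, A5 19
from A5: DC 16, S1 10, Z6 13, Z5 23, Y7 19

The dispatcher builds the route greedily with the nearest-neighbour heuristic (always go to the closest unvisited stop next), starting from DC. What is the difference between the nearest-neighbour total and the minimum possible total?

DC: S1=6, A5=16, Z6=18, Z5=19, Y7=21 ⇒ S1
S1: A5=10, Z6=12, Z5=13, Y7=27 ⇒ A5
A5: Z6=13, Y7=19, Z5=23 ⇒ Z6
Z6: Z5=25, Y7=32 ⇒ Z5
Z5: Y7=26 ⇒ Y7
NN route DC → S1 → A5 → Z6 → Z5 → Y7 → DC costs 101.
Optimal: DC → S1 → Z6 → A5 → Y7 → Z5 → DC costs 95 (by enumerating all 60 distinct tours).
Excess = 101 − 95 = 6.

The nearest-neighbour route is 6 miles longer than optimal.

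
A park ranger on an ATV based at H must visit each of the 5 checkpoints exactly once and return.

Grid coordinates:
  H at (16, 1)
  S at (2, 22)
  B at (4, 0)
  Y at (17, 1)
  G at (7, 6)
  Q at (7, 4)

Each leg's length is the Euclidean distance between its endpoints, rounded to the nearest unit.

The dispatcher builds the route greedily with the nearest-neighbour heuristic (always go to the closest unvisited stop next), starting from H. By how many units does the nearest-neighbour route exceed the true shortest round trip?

H: Y=1, Q=9, G=10, B=12, S=25 ⇒ Y
Y: Q=10, G=11, B=13, S=26 ⇒ Q
Q: G=2, B=5, S=19 ⇒ G
G: B=7, S=17 ⇒ B
B: S=22 ⇒ S
NN route H → Y → Q → G → B → S → H costs 67.
Optimal: H → S → G → Q → B → Y → H costs 63 (by enumerating all 60 distinct tours).
Excess = 67 − 63 = 4.

Excess over optimum: 4.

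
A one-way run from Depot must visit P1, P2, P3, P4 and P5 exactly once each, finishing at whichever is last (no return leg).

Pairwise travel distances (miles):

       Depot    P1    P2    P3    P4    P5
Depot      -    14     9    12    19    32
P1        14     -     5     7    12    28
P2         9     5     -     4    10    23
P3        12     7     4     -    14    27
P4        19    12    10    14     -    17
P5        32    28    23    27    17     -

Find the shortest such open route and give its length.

There are 5! = 120 possible orderings.
Depot → P1 → P2 → P3 → P4 → P5: 14+5+4+14+17 = 54
Depot → P1 → P2 → P3 → P5 → P4: 14+5+4+27+17 = 67
Depot → P1 → P2 → P4 → P3 → P5: 14+5+10+14+27 = 70
Depot → P1 → P2 → P4 → P5 → P3: 14+5+10+17+27 = 73
Depot → P1 → P2 → P5 → P3 → P4: 14+5+23+27+14 = 83
Depot → P1 → P2 → P5 → P4 → P3: 14+5+23+17+14 = 73
Depot → P1 → P3 → P2 → P4 → P5: 14+7+4+10+17 = 52
Depot → P1 → P3 → P2 → P5 → P4: 14+7+4+23+17 = 65
Depot → P1 → P3 → P4 → P2 → P5: 14+7+14+10+23 = 68
Depot → P1 → P3 → P4 → P5 → P2: 14+7+14+17+23 = 75
Depot → P1 → P3 → P5 → P2 → P4: 14+7+27+23+10 = 81
Depot → P1 → P3 → P5 → P4 → P2: 14+7+27+17+10 = 75
Depot → P1 → P4 → P2 → P3 → P5: 14+12+10+4+27 = 67
Depot → P1 → P4 → P2 → P5 → P3: 14+12+10+23+27 = 86
… (106 more)
Depot → P2 → P3 → P1 → P4 → P5: 9+4+7+12+17 = 49  ← best
The minimum is 49.
One shortest path: Depot → P2 → P3 → P1 → P4 → P5.

Shortest open route: 49 miles.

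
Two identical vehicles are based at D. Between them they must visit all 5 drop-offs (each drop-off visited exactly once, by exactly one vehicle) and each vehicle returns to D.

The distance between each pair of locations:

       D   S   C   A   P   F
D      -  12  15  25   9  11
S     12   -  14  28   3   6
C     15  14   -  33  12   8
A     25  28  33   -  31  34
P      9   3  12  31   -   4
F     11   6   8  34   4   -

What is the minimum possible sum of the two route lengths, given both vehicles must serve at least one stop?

There are 2^4 − 1 = 15 ways to divide the 5 stops into two non-empty groups. For each, the best each vehicle can do is its own shortest tour through its group:
  {S} + {C, A, P, F}: 24 + 79 = 103
  {C} + {S, A, P, F}: 30 + 71 = 101
  {S, C} + {A, P, F}: 41 + 71 = 112
  {A} + {S, C, P, F}: 50 + 41 = 91
  {S, A} + {C, P, F}: 65 + 36 = 101
  {C, A} + {S, P, F}: 73 + 29 = 102
  … (15 splits in total)
Best: vehicle 1 D → A → D = 50; vehicle 2 D → C → F → S → P → D = 41; combined 91.

Minimum combined distance: 91.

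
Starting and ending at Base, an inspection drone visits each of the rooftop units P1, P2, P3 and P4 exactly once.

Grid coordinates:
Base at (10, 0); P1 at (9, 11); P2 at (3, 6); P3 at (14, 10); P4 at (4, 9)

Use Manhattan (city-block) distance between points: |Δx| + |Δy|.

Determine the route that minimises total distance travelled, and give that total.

With 4 stops there are 4!/2 = 12 distinct round trips (a route and its reverse cost the same).
Base→P1→P2→P3→P4→Base: 12+11+15+11+15 = 64
Base→P1→P2→P4→P3→Base: 12+11+4+11+14 = 52
Base→P1→P3→P2→P4→Base: 12+6+15+4+15 = 52
Base→P1→P3→P4→P2→Base: 12+6+11+4+13 = 46
Base→P1→P4→P2→P3→Base: 12+7+4+15+14 = 52
Base→P1→P4→P3→P2→Base: 12+7+11+15+13 = 58
Base→P2→P1→P3→P4→Base: 13+11+6+11+15 = 56
Base→P2→P1→P4→P3→Base: 13+11+7+11+14 = 56
Base→P2→P3→P1→P4→Base: 13+15+6+7+15 = 56
Base→P2→P4→P1→P3→Base: 13+4+7+6+14 = 44
Base→P3→P1→P2→P4→Base: 14+6+11+4+15 = 50
Base→P3→P2→P1→P4→Base: 14+15+11+7+15 = 62
The minimum is 44.
One optimal route: Base → P2 → P4 → P1 → P3 → Base (or its reverse).

Shortest round trip = 44.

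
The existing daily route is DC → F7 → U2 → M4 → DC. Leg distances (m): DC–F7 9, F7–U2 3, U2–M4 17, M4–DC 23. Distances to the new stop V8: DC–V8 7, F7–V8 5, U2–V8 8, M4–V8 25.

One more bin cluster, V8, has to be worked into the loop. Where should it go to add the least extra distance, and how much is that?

Adding 3 m by placing V8 on the DC–F7 leg.

Insertion cost between consecutive stops i–j is d(i,V8) + d(V8,j) − d(i,j):
  between DC and F7: 7 + 5 − 9 = 3
  between F7 and U2: 5 + 8 − 3 = 10
  between U2 and M4: 8 + 25 − 17 = 16
  between M4 and DC: 25 + 7 − 23 = 9
Cheapest insertion is between DC and F7, adding 3.
New total = 52 + 3 = 55.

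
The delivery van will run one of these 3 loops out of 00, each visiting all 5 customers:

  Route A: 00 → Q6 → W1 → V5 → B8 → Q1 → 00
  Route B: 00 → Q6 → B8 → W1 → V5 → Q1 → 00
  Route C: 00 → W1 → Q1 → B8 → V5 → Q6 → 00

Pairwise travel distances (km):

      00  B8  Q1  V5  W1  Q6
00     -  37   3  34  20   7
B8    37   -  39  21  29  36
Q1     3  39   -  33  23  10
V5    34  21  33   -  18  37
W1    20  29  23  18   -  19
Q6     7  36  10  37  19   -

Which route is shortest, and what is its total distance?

107 km — Route A is the shortest.

Route A: 7 + 19 + 18 + 21 + 39 + 3 = 107
Route B: 7 + 36 + 29 + 18 + 33 + 3 = 126
Route C: 20 + 23 + 39 + 21 + 37 + 7 = 147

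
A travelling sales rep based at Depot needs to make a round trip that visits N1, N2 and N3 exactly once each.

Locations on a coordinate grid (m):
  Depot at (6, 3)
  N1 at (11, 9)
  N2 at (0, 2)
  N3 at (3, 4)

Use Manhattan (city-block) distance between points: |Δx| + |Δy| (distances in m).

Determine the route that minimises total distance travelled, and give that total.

Depot - N1 - N2 - N3 - Depot: 11+18+5+4 = 38
Depot - N1 - N3 - N2 - Depot: 11+13+5+7 = 36
Depot - N2 - N1 - N3 - Depot: 7+18+13+4 = 42
The minimum is 36.
One optimal route: Depot → N1 → N3 → N2 → Depot (or its reverse).

Minimum total distance: 36 m.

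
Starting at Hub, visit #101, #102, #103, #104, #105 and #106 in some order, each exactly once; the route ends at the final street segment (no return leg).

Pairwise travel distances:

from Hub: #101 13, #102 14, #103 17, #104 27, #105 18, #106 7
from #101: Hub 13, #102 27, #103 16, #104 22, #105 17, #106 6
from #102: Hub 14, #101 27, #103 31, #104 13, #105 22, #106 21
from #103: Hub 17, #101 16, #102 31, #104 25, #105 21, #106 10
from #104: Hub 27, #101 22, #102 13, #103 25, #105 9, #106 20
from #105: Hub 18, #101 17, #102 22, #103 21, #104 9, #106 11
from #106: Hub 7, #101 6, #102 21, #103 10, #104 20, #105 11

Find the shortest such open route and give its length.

There are 6! = 720 possible orderings.
Hub - #101 - #102 - #103 - #104 - #105 - #106: 13+27+31+25+9+11 = 116
Hub - #101 - #102 - #103 - #104 - #106 - #105: 13+27+31+25+20+11 = 127
Hub - #101 - #102 - #103 - #105 - #104 - #106: 13+27+31+21+9+20 = 121
Hub - #101 - #102 - #103 - #105 - #106 - #104: 13+27+31+21+11+20 = 123
Hub - #101 - #102 - #103 - #106 - #104 - #105: 13+27+31+10+20+9 = 110
Hub - #101 - #102 - #103 - #106 - #105 - #104: 13+27+31+10+11+9 = 101
Hub - #101 - #102 - #104 - #103 - #105 - #106: 13+27+13+25+21+11 = 110
Hub - #101 - #102 - #104 - #103 - #106 - #105: 13+27+13+25+10+11 = 99
… (712 more)
Hub - #102 - #104 - #105 - #101 - #106 - #103: 14+13+9+17+6+10 = 69  ← best
The minimum is 69.
One shortest path: Hub → #102 → #104 → #105 → #101 → #106 → #103.

Minimum one-way distance = 69.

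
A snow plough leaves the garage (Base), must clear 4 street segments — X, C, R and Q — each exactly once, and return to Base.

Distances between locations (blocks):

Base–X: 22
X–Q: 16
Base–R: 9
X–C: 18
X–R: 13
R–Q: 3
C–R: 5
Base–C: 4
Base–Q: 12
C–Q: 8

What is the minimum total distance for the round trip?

Shortest round trip = 50 blocks.

There are 12 distinct closed tours to check (reversals are equivalent).
Base - X - C - R - Q - Base: 22+18+5+3+12 = 60
Base - X - C - Q - R - Base: 22+18+8+3+9 = 60
Base - X - R - C - Q - Base: 22+13+5+8+12 = 60
Base - X - R - Q - C - Base: 22+13+3+8+4 = 50
Base - X - Q - C - R - Base: 22+16+8+5+9 = 60
Base - X - Q - R - C - Base: 22+16+3+5+4 = 50
Base - C - X - R - Q - Base: 4+18+13+3+12 = 50
Base - C - X - Q - R - Base: 4+18+16+3+9 = 50
Base - C - R - X - Q - Base: 4+5+13+16+12 = 50
Base - C - Q - X - R - Base: 4+8+16+13+9 = 50
Base - R - X - C - Q - Base: 9+13+18+8+12 = 60
Base - R - C - X - Q - Base: 9+5+18+16+12 = 60
The minimum is 50.
One optimal route: Base → X → R → Q → C → Base (or its reverse).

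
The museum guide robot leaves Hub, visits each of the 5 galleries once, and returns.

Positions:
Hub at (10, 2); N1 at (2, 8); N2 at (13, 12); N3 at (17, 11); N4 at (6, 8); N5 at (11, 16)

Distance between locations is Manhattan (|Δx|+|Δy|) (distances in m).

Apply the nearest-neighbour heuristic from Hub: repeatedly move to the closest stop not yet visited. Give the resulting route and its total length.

From Hub: distances to unvisited — N4=10, N2=13, N1=14, N5=15, N3=16. Nearest is N4 (10).
From N4: distances to unvisited — N1=4, N2=11, N5=13, N3=14. Nearest is N1 (4).
From N1: distances to unvisited — N2=15, N5=17, N3=18. Nearest is N2 (15).
From N2: distances to unvisited — N3=5, N5=6. Nearest is N3 (5).
From N3: distances to unvisited — N5=11. Nearest is N5 (11).
Return N5→Hub: 15.
Total = 10 + 4 + 15 + 5 + 11 + 15 = 60.

60 m along Hub → N4 → N1 → N2 → N3 → N5 → Hub.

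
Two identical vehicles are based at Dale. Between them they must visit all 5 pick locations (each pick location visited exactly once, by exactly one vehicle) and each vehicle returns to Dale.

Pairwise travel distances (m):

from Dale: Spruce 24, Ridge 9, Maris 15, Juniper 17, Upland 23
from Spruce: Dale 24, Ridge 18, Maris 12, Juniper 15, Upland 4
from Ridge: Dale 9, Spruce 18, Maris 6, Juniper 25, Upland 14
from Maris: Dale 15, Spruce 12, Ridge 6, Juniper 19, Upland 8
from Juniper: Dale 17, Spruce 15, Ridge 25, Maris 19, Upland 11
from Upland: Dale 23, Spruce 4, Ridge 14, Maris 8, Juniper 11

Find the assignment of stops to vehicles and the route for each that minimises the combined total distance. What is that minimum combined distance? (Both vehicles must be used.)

Try each way of splitting the stops between the two vehicles (each non-empty) and, for each split, find the best tour for each vehicle:
  {Spruce} + {Ridge, Maris, Juniper, Upland}: 48 + 51 = 99
  {Ridge} + {Spruce, Maris, Juniper, Upland}: 18 + 59 = 77
  {Spruce, Ridge} + {Maris, Juniper, Upland}: 51 + 51 = 102
  {Maris} + {Spruce, Ridge, Juniper, Upland}: 30 + 59 = 89
  {Spruce, Maris} + {Ridge, Juniper, Upland}: 51 + 51 = 102
  {Ridge, Maris} + {Spruce, Juniper, Upland}: 30 + 56 = 86
  … (15 splits in total)
Best: vehicle 1 Dale → Ridge → Dale = 18; vehicle 2 Dale → Maris → Spruce → Upland → Juniper → Dale = 59; combined 77.

77 m — the smallest possible combined total.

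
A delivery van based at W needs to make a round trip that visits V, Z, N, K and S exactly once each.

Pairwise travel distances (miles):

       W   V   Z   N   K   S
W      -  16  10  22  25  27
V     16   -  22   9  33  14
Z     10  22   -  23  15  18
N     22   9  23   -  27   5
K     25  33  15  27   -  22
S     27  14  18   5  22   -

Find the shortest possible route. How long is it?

77 miles — the shortest possible round trip.

With 5 stops there are 5!/2 = 60 distinct round trips (a route and its reverse cost the same).
W→V→Z→N→K→S→W: 16+22+23+27+22+27 = 137
W→V→Z→N→S→K→W: 16+22+23+5+22+25 = 113
W→V→Z→K→N→S→W: 16+22+15+27+5+27 = 112
W→V→Z→K→S→N→W: 16+22+15+22+5+22 = 102
W→V→Z→S→N→K→W: 16+22+18+5+27+25 = 113
W→V→Z→S→K→N→W: 16+22+18+22+27+22 = 127
W→V→N→Z→K→S→W: 16+9+23+15+22+27 = 112
W→V→N→Z→S→K→W: 16+9+23+18+22+25 = 113
W→V→N→K→Z→S→W: 16+9+27+15+18+27 = 112
W→V→N→K→S→Z→W: 16+9+27+22+18+10 = 102
W→V→N→S→Z→K→W: 16+9+5+18+15+25 = 88
W→V→N→S→K→Z→W: 16+9+5+22+15+10 = 77
W→V→K→Z→N→S→W: 16+33+15+23+5+27 = 119
W→V→K→Z→S→N→W: 16+33+15+18+5+22 = 109
… (46 more)
The minimum is 77.
One optimal route: W → V → N → S → K → Z → W (or its reverse).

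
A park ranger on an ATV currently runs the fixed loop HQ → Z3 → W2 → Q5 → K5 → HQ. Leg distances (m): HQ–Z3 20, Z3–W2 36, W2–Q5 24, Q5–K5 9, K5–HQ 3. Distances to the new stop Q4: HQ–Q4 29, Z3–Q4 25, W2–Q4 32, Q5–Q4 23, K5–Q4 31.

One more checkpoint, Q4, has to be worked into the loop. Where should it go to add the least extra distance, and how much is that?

Insertion cost between consecutive stops i–j is d(i,Q4) + d(Q4,j) − d(i,j):
  between HQ and Z3: 29 + 25 − 20 = 34
  between Z3 and W2: 25 + 32 − 36 = 21
  between W2 and Q5: 32 + 23 − 24 = 31
  between Q5 and K5: 23 + 31 − 9 = 45
  between K5 and HQ: 31 + 29 − 3 = 57
Cheapest insertion is between Z3 and W2, adding 21.
New total = 92 + 21 = 113.

+21 m — insert Q4 between Z3 and W2.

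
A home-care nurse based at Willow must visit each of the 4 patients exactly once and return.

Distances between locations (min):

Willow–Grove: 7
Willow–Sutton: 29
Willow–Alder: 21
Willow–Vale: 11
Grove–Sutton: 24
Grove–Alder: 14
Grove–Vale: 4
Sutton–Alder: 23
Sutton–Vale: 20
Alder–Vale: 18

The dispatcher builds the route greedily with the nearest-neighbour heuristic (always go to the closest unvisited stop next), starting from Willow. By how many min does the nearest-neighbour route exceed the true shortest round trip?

Willow: Grove=7, Vale=11, Alder=21, Sutton=29 ⇒ Grove
Grove: Vale=4, Alder=14, Sutton=24 ⇒ Vale
Vale: Alder=18, Sutton=20 ⇒ Alder
Alder: Sutton=23 ⇒ Sutton
NN route Willow → Grove → Vale → Alder → Sutton → Willow costs 81.
Optimal: Willow → Grove → Alder → Sutton → Vale → Willow costs 75 (by enumerating all 12 distinct tours).
Excess = 81 − 75 = 6.

Excess over optimum: 6 min.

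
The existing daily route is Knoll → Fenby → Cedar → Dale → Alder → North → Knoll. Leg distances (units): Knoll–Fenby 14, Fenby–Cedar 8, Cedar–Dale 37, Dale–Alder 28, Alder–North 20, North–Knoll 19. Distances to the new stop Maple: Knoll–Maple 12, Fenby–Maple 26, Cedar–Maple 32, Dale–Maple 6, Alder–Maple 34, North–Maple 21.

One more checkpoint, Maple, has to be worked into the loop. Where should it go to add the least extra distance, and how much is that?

Adding 1 by placing Maple on the Cedar–Dale leg.

Insertion cost between consecutive stops i–j is d(i,Maple) + d(Maple,j) − d(i,j):
  between Knoll and Fenby: 12 + 26 − 14 = 24
  between Fenby and Cedar: 26 + 32 − 8 = 50
  between Cedar and Dale: 32 + 6 − 37 = 1
  between Dale and Alder: 6 + 34 − 28 = 12
  between Alder and North: 34 + 21 − 20 = 35
  between North and Knoll: 21 + 12 − 19 = 14
Cheapest insertion is between Cedar and Dale, adding 1.
New total = 126 + 1 = 127.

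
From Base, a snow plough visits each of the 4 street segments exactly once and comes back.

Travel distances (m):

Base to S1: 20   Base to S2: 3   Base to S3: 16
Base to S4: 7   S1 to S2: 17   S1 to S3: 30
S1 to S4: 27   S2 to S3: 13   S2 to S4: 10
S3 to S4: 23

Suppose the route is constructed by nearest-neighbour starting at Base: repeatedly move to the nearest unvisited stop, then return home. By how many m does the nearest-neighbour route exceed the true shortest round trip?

From Base: S2=3, S4=7, S3=16, S1=20 → choose S2 (3).
From S2: S4=10, S3=13, S1=17 → choose S4 (10).
From S4: S3=23, S1=27 → choose S3 (23).
From S3: S1=30 → choose S1 (30).
NN route Base → S2 → S4 → S3 → S1 → Base costs 86.
Optimal: Base → S1 → S2 → S3 → S4 → Base costs 80 (by enumerating all 12 distinct tours).
Excess = 86 − 80 = 6.

The nearest-neighbour route is 6 m longer than optimal.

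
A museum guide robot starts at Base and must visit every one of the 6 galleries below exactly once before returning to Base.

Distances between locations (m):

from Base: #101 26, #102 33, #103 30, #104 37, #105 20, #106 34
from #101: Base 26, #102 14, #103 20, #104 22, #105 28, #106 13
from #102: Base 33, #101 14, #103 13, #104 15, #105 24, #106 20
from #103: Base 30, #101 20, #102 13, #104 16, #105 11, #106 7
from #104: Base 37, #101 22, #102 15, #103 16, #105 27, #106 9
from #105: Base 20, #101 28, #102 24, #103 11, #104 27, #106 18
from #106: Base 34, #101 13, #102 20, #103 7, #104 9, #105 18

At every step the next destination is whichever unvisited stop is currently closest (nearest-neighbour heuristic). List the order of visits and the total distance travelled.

Base → [#105:20 / #101:26 / #103:30 / #102:33 / #106:34 / #104:37] → #105 (20)
#105 → [#103:11 / #106:18 / #102:24 / #104:27 / #101:28] → #103 (11)
#103 → [#106:7 / #102:13 / #104:16 / #101:20] → #106 (7)
#106 → [#104:9 / #101:13 / #102:20] → #104 (9)
#104 → [#102:15 / #101:22] → #102 (15)
#102 → [#101:14] → #101 (14)
Return #101→Base: 26.
Total = 20 + 11 + 7 + 9 + 15 + 14 + 26 = 102.

Nearest-neighbour total = 102 m; route Base → #105 → #103 → #106 → #104 → #102 → #101 → Base.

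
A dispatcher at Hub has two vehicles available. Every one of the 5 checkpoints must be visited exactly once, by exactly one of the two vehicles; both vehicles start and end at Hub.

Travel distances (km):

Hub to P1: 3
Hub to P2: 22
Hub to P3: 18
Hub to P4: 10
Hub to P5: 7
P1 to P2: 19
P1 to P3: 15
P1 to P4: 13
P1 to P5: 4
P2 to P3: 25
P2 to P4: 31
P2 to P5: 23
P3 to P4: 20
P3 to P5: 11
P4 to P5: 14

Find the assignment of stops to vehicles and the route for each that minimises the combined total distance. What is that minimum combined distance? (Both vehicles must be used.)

85 km — the smallest possible combined total.

Try each way of splitting the stops between the two vehicles (each non-empty) and, for each split, find the best tour for each vehicle:
  {P1} + {P2, P3, P4, P5}: 6 + 82 = 88
  {P2} + {P1, P3, P4, P5}: 44 + 48 = 92
  {P1, P2} + {P3, P4, P5}: 44 + 48 = 92
  {P3} + {P1, P2, P4, P5}: 36 + 69 = 105
  {P1, P3} + {P2, P4, P5}: 36 + 69 = 105
  {P2, P3} + {P1, P4, P5}: 65 + 31 = 96
  … (15 splits in total)
  {P4} + {P1, P2, P3, P5}: 20 + 65 = 85  ← best
Best: vehicle 1 Hub → P4 → Hub = 20; vehicle 2 Hub → P1 → P2 → P3 → P5 → Hub = 65; combined 85.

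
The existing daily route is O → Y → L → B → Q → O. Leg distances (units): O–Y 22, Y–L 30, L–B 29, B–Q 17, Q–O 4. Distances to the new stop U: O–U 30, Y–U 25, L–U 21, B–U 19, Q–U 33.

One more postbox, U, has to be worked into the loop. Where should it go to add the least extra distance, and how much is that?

Insertion cost between consecutive stops i–j is d(i,U) + d(U,j) − d(i,j):
  between O and Y: 30 + 25 − 22 = 33
  between Y and L: 25 + 21 − 30 = 16
  between L and B: 21 + 19 − 29 = 11
  between B and Q: 19 + 33 − 17 = 35
  between Q and O: 33 + 30 − 4 = 59
Cheapest insertion is between L and B, adding 11.
New total = 102 + 11 = 113.

Adding 11 by placing U on the L–B leg.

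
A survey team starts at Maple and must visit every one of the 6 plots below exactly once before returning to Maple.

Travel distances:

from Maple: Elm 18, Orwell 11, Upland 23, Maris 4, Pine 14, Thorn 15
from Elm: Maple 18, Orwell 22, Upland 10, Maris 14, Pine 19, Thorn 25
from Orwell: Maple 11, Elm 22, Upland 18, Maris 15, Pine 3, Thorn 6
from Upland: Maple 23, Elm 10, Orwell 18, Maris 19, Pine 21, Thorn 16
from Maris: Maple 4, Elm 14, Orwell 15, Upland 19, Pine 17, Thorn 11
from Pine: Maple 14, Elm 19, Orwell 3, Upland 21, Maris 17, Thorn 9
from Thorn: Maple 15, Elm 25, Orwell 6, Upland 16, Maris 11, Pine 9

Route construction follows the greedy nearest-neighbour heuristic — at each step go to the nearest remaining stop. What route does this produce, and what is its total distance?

From Maple: distances to unvisited — Maris=4, Orwell=11, Pine=14, Thorn=15, Elm=18, Upland=23. Nearest is Maris (4).
From Maris: distances to unvisited — Thorn=11, Elm=14, Orwell=15, Pine=17, Upland=19. Nearest is Thorn (11).
From Thorn: distances to unvisited — Orwell=6, Pine=9, Upland=16, Elm=25. Nearest is Orwell (6).
From Orwell: distances to unvisited — Pine=3, Upland=18, Elm=22. Nearest is Pine (3).
From Pine: distances to unvisited — Elm=19, Upland=21. Nearest is Elm (19).
From Elm: distances to unvisited — Upland=10. Nearest is Upland (10).
Return Upland→Maple: 23.
Total = 4 + 11 + 6 + 3 + 19 + 10 + 23 = 76.

76 along Maple → Maris → Thorn → Orwell → Pine → Elm → Upland → Maple.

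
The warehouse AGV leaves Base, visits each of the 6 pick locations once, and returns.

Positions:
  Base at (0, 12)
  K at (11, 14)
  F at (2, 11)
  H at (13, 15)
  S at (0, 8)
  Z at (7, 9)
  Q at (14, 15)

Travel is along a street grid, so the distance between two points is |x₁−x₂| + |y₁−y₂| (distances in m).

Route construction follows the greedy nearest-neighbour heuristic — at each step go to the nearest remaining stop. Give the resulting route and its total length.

Base → [F:3 / S:4 / Z:10 / K:13 / H:16 / Q:17] → F (3)
F → [S:5 / Z:7 / K:12 / H:15 / Q:16] → S (5)
S → [Z:8 / K:17 / H:20 / Q:21] → Z (8)
Z → [K:9 / H:12 / Q:13] → K (9)
K → [H:3 / Q:4] → H (3)
H → [Q:1] → Q (1)
Return Q→Base: 17.
Total = 3 + 5 + 8 + 9 + 3 + 1 + 17 = 46.

Total distance 46 m via the nearest-neighbour route Base → F → S → Z → K → H → Q → Base.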